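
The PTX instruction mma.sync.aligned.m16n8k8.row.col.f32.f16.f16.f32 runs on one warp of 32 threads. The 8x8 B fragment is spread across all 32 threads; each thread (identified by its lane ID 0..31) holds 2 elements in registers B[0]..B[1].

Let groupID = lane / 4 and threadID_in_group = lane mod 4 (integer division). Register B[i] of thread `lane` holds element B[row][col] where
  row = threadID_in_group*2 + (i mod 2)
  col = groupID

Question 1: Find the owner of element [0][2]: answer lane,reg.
c:2=>grp=2  r:0=>tig=0,lo=0
L=2*4+0=8  i=0=0

8,0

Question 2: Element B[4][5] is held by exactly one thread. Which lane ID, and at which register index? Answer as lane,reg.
c=5⇒gr=5  r=4⇒th=2,odd=0
L=5*4+2=22  i=0=0

22,0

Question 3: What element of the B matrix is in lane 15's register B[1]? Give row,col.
7,3

lane 15: gid=3 (15/4), tid=3 (15%4)
i=1: r=3*2+1=7, c=gid=3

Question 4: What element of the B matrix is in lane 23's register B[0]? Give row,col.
6,5

23: gid=5,tid=3
[0] (3*2+0,5) = (6,5)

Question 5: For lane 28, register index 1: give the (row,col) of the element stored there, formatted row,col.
L=28⇒gr=28>>2=7, th=28&3=0
[1]⇒row 0·2+1=1  col gr=7

1,7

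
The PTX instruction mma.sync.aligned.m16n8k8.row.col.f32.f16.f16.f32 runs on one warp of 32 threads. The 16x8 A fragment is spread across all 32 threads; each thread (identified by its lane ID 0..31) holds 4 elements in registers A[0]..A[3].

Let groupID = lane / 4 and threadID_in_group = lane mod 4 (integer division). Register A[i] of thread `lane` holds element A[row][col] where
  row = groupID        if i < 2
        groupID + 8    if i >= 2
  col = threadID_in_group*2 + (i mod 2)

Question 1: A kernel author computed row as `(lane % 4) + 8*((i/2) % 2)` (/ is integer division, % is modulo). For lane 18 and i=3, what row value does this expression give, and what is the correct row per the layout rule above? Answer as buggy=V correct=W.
`(lane % 4) + 8*((i/2) % 2)`[18,3]->10
lane 18->18/4=4, 18 mod 4=2
i=3  r:4+8->12  c:2·2+1->5
row: 10 vs 12

buggy=10 correct=12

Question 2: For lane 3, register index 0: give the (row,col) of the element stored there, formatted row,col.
lane 3→3/4=0, 3 mod 4=3
i=0  r:0+0→0  c:2·3+0→6

0,6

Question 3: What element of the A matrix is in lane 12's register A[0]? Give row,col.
12: gr=3,th=0
[0] (3+0,0*2+0) = (3,0)

3,0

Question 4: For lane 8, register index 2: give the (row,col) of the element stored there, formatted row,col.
10,0

8: grp=2,tig=0
[2] (2+8,0*2+0) = (10,0)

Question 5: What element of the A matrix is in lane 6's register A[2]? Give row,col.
9,4

lane 6⇒6/4=1, 6 mod 4=2
i=2  r:1+8⇒9  c:2·2+0⇒4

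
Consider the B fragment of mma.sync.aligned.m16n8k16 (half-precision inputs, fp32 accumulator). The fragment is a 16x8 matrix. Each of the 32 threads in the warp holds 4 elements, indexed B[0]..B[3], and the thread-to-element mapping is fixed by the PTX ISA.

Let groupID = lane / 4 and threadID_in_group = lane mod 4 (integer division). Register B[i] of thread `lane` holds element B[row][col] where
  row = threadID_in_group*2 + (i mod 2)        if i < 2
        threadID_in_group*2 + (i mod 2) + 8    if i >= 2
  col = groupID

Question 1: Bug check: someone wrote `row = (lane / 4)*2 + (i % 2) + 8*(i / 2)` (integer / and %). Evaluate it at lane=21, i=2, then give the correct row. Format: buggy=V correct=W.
`(lane / 4)*2 + (i % 2) + 8*(i / 2)`[21,2]→18
lane 21: G=5 (21/4), T=1 (21%4)
i=2: r=1*2+0+8=10, c=G=5
row: 18 vs 10

buggy=18 correct=10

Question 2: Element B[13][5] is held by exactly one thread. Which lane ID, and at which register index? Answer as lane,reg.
c=5→G=5  r=13→rhi=1,T=2,p=1
L=5*4+2=22  i=1*2+1=3

22,3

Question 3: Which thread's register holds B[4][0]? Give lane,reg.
2,0

c:0=>grp=0  r:4=>rB=0,tig=2,lo=0
L=0*4+2=2  i=0*2+0=0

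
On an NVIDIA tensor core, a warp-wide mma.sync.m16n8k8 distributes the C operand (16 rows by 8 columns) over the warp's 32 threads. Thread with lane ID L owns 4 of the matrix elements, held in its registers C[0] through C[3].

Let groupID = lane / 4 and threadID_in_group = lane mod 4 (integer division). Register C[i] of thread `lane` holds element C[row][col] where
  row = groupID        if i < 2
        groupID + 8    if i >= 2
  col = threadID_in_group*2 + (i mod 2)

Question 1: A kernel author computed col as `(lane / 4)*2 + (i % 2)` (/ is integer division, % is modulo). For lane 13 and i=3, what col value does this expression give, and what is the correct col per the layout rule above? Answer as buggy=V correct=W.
buggy=7 correct=3

`(lane / 4)*2 + (i % 2)`[13,3]=>7
lane 13=>13/4=3, 13 mod 4=1
i=3  r:3+8=>11  c:2·1+1=>3
col: 7 vs 3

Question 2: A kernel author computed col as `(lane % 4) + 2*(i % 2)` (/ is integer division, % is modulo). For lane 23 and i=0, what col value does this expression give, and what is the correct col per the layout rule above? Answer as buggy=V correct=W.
`(lane % 4) + 2*(i % 2)`[23,0]->3
lane 23->23/4=5, 23 mod 4=3
i=0  r:5+0->5  c:2·3+0->6
col: 3 vs 6

buggy=3 correct=6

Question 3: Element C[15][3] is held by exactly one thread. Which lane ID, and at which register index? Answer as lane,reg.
r: 15->gid=7,r8=1  c: 3->tid=1,i&1=1
L=7*4+1=29  i=1*2+1=3

29,3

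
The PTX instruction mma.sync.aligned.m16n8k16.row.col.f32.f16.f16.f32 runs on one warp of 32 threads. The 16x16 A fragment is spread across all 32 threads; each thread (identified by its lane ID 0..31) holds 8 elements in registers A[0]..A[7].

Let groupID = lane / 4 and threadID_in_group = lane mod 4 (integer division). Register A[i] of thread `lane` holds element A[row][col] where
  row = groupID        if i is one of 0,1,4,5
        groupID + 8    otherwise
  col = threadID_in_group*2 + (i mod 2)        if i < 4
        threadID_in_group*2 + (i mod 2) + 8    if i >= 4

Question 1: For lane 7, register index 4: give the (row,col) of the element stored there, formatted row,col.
lane 7: gid=1 (7/4), tid=3 (7%4)
i=4: r=1+0=1, c=3*2+0+8=14

1,14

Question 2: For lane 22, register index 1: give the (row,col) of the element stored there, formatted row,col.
L=22=>grp=22>>2=5, tig=22&3=2
[1]=>row 5+0=5  col 2·2+1+0=5

5,5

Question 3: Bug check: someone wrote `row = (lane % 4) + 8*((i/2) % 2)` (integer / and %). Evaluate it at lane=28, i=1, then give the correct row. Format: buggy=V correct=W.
`(lane % 4) + 8*((i/2) % 2)`[28,1]=>0
L=28=>grp=28>>2=7, tig=28&3=0
[1]=>row 7+0=7  col 0·2+1+0=1
row: 0 vs 7

buggy=0 correct=7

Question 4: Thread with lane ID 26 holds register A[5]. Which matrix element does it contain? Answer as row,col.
26: gid=6,tid=2
[5] (6+0,2*2+1+8) = (6,13)

6,13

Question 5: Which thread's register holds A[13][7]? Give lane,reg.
23,3

r:13=>grp=5,rB=1  c:7=>cB=0,tig=3,lo=1
L=5*4+3=23  i=0*4+1*2+1=3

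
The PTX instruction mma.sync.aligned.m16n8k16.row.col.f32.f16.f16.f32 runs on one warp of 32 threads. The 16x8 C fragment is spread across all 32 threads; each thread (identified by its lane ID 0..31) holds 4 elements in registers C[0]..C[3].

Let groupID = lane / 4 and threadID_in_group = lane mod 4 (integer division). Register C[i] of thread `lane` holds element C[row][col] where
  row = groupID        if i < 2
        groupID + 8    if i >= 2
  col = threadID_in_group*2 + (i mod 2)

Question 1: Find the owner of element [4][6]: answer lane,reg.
19,0

r=4⇒gr=4,Rb=0  c=6⇒th=3,odd=0
L=4*4+3=19  i=0*2+0=0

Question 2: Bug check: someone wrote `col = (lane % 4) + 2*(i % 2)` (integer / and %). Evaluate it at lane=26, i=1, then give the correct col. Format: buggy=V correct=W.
`(lane % 4) + 2*(i % 2)`[26,1]->4
L=26->gid=26>>2=6, tid=26&3=2
[1]->row 6+0=6  col 2·2+1=5
col: 4 vs 5

buggy=4 correct=5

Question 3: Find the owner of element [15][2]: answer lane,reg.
29,2

r=15→G=7,rhi=1  c=2→T=1,p=0
L=7*4+1=29  i=1*2+0=2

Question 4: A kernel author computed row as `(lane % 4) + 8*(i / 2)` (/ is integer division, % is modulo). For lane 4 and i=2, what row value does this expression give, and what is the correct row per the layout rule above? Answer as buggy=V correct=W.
buggy=8 correct=9

`(lane % 4) + 8*(i / 2)`[4,2]⇒8
4: gr=1,th=0
[2] (1+8,0*2+0) = (9,0)
row: 8 vs 9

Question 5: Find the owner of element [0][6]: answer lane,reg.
r:0=>grp=0,rB=0  c:6=>tig=3,lo=0
L=0*4+3=3  i=0*2+0=0

3,0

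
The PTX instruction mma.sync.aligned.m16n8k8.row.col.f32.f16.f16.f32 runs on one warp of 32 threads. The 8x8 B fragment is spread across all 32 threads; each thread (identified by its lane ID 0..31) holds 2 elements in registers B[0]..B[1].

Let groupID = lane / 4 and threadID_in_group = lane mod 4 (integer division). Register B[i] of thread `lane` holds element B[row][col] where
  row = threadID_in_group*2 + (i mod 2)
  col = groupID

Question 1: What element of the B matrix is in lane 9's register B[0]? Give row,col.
L=9=>grp=9>>2=2, tig=9&3=1
[0]=>row 1·2+0=2  col grp=2

2,2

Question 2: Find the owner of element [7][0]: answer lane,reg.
3,1

c=0→G=0  r=7→T=3,p=1
L=0*4+3=3  i=1=1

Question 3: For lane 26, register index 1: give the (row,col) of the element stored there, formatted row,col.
26: G=6,T=2
[1] (2*2+1,6) = (5,6)

5,6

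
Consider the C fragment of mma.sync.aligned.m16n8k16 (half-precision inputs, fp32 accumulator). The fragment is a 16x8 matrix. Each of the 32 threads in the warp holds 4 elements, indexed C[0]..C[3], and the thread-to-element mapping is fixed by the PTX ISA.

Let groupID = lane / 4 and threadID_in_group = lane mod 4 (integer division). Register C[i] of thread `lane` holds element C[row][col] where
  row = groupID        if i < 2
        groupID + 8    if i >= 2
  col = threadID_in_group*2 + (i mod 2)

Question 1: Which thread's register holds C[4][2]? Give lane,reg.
r=4⇒gr=4,Rb=0  c=2⇒th=1,odd=0
L=4*4+1=17  i=0*2+0=0

17,0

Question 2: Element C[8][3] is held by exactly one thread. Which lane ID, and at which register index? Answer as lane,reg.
1,3

r=8→G=0,rhi=1  c=3→T=1,p=1
L=0*4+1=1  i=1*2+1=3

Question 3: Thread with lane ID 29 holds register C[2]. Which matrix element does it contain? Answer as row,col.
lane 29: gr=7 (29/4), th=1 (29%4)
i=2: r=7+8=15, c=1*2+0=2

15,2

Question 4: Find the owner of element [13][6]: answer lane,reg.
r=13->g=5,rb=1  c=6->t=3,b0=0
L=5*4+3=23  i=1*2+0=2

23,2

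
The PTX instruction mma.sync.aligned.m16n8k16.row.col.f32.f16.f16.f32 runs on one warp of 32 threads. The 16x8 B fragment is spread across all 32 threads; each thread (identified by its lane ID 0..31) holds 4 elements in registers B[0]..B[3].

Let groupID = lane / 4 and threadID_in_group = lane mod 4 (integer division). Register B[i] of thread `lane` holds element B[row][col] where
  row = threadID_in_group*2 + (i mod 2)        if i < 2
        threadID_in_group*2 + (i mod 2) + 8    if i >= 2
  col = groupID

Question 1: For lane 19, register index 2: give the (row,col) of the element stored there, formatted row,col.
lane 19: grp=4 (19/4), tig=3 (19%4)
i=2: r=3*2+0+8=14, c=grp=4

14,4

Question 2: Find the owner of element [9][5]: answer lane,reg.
20,3

c: 5->gid=5  r: 9->r8=1,tid=0,i&1=1
L=5*4+0=20  i=1*2+1=3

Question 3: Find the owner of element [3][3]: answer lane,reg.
13,1

c:3=>grp=3  r:3=>rB=0,tig=1,lo=1
L=3*4+1=13  i=0*2+1=1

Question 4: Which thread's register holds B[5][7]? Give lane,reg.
c:7=>grp=7  r:5=>rB=0,tig=2,lo=1
L=7*4+2=30  i=0*2+1=1

30,1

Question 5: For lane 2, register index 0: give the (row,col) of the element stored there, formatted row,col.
4,0

lane 2: gid=0 (2/4), tid=2 (2%4)
i=0: r=2*2+0+0=4, c=gid=0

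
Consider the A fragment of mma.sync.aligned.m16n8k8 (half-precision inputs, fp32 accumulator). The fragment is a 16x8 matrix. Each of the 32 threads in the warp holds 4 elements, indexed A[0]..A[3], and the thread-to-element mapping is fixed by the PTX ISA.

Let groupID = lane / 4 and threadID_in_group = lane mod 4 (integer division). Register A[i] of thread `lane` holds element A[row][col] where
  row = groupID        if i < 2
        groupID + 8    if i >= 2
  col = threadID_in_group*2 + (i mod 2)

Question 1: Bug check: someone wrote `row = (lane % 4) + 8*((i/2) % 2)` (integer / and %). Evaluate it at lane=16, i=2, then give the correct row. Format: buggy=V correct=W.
buggy=8 correct=12

`(lane % 4) + 8*((i/2) % 2)`[16,2]→8
16: G=4,T=0
[2] (4+8,0*2+0) = (12,0)
row: 8 vs 12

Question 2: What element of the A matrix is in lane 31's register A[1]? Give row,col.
7,7

L=31->g=31>>2=7, t=31&3=3
[1]->row 7+0=7  col 3·2+1=7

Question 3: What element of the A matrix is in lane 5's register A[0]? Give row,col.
1,2

L=5->g=5>>2=1, t=5&3=1
[0]->row 1+0=1  col 1·2+0=2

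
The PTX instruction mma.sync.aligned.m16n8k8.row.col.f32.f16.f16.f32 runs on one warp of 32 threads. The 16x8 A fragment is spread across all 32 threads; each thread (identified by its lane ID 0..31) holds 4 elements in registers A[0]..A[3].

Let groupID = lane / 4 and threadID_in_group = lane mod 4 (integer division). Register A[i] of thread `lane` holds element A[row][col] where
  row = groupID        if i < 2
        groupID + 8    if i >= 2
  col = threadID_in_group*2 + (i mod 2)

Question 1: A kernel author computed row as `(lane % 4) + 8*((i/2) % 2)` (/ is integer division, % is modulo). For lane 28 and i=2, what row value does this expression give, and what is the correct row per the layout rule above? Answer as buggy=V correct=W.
buggy=8 correct=15

`(lane % 4) + 8*((i/2) % 2)`[28,2]=>8
lane 28=>28/4=7, 28 mod 4=0
i=2  r:7+8=>15  c:2·0+0=>0
row: 8 vs 15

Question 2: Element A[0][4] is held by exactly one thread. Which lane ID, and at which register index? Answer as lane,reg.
2,0

r=0->g=0,rb=0  c=4->t=2,b0=0
L=0*4+2=2  i=0*2+0=0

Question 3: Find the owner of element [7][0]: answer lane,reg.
28,0

r=7->g=7,rb=0  c=0->t=0,b0=0
L=7*4+0=28  i=0*2+0=0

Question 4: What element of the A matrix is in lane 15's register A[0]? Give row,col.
15: gid=3,tid=3
[0] (3+0,3*2+0) = (3,6)

3,6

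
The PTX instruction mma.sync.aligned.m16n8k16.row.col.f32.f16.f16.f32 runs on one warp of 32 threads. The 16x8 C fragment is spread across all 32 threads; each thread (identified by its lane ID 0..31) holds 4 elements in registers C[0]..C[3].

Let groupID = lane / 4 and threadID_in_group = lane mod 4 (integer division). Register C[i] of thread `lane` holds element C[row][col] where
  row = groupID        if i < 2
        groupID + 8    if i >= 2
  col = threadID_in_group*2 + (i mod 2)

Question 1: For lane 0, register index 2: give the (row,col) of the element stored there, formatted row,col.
L=0->gid=0>>2=0, tid=0&3=0
[2]->row 0+8=8  col 0·2+0=0

8,0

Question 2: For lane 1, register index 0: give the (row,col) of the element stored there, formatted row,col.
0,2

lane 1: gid=0 (1/4), tid=1 (1%4)
i=0: r=0+0=0, c=1*2+0=2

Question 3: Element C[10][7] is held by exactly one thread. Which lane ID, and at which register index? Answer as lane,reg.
11,3

r=10⇒gr=2,Rb=1  c=7⇒th=3,odd=1
L=2*4+3=11  i=1*2+1=3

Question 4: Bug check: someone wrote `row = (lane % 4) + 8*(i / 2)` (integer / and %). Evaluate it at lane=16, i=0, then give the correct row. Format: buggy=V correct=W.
`(lane % 4) + 8*(i / 2)`[16,0]→0
lane 16→16/4=4, 16 mod 4=0
i=0  r:4+0→4  c:2·0+0→0
row: 0 vs 4

buggy=0 correct=4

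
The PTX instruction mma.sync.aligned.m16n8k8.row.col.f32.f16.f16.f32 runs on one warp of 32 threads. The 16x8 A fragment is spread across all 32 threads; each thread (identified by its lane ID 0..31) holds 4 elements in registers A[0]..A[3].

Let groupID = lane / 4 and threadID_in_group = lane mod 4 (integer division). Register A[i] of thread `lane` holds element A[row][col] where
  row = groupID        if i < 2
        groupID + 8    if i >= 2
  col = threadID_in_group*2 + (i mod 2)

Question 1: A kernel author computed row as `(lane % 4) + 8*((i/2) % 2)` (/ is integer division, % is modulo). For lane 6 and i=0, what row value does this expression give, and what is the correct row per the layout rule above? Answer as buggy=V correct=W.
`(lane % 4) + 8*((i/2) % 2)`[6,0]→2
L=6→G=6>>2=1, T=6&3=2
[0]→row 1+0=1  col 2·2+0=4
row: 2 vs 1

buggy=2 correct=1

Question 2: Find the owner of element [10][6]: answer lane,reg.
11,2

r=10->g=2,rb=1  c=6->t=3,b0=0
L=2*4+3=11  i=1*2+0=2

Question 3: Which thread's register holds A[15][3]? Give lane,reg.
29,3

r=15→G=7,rhi=1  c=3→T=1,p=1
L=7*4+1=29  i=1*2+1=3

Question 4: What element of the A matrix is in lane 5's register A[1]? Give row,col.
lane 5: gid=1 (5/4), tid=1 (5%4)
i=1: r=1+0=1, c=1*2+1=3

1,3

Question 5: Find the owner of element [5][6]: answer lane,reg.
r=5→G=5,rhi=0  c=6→T=3,p=0
L=5*4+3=23  i=0*2+0=0

23,0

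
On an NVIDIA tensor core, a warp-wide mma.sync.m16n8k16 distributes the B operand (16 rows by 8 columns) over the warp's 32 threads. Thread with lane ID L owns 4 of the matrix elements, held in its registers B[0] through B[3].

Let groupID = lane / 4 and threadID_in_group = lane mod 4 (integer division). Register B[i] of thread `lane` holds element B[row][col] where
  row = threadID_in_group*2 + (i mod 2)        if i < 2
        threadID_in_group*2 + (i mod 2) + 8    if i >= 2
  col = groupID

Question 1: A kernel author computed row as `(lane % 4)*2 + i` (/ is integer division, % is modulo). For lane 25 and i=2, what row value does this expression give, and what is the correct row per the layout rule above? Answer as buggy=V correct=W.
buggy=4 correct=10

`(lane % 4)*2 + i`[25,2]=>4
lane 25=>25/4=6, 25 mod 4=1
i=2  r:2·1+0+8=>10  c:6
row: 4 vs 10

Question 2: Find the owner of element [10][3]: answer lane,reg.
13,2

c=3→G=3  r=10→rhi=1,T=1,p=0
L=3*4+1=13  i=1*2+0=2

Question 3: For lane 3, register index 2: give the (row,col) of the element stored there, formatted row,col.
14,0

L=3=>grp=3>>2=0, tig=3&3=3
[2]=>row 3·2+0+8=14  col grp=0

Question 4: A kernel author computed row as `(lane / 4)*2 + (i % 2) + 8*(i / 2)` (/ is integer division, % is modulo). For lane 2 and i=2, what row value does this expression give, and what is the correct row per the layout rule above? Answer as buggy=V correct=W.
buggy=8 correct=12

`(lane / 4)*2 + (i % 2) + 8*(i / 2)`[2,2]⇒8
lane 2: gr=0 (2/4), th=2 (2%4)
i=2: r=2*2+0+8=12, c=gr=0
row: 8 vs 12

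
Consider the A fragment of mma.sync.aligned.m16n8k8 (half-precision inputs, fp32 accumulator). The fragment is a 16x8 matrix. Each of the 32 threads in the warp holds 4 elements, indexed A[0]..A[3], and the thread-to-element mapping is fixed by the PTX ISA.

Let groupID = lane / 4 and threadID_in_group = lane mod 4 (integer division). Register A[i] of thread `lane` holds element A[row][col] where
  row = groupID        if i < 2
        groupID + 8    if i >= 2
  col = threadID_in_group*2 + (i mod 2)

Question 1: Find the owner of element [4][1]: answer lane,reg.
16,1

r=4->g=4,rb=0  c=1->t=0,b0=1
L=4*4+0=16  i=0*2+1=1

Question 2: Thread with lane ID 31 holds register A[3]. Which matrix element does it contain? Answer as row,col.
15,7

31: G=7,T=3
[3] (7+8,3*2+1) = (15,7)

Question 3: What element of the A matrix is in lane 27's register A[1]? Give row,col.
27: gid=6,tid=3
[1] (6+0,3*2+1) = (6,7)

6,7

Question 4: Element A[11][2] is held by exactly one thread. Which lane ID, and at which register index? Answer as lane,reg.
13,2

r:11=>grp=3,rB=1  c:2=>tig=1,lo=0
L=3*4+1=13  i=1*2+0=2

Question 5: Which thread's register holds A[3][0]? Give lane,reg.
12,0

r: 3->gid=3,r8=0  c: 0->tid=0,i&1=0
L=3*4+0=12  i=0*2+0=0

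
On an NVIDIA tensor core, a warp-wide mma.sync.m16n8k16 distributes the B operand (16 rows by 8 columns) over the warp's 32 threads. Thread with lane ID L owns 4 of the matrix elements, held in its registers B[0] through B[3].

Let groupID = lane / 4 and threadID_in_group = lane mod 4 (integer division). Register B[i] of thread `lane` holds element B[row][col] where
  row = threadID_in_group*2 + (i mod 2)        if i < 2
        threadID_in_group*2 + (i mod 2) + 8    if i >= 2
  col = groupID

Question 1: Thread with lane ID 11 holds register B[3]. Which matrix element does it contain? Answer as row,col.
15,2

11: G=2,T=3
[3] (3*2+1+8,2) = (15,2)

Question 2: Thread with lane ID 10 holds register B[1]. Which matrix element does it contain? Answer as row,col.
10: g=2,t=2
[1] (2*2+1+0,2) = (5,2)

5,2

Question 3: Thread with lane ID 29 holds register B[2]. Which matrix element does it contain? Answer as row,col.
lane 29->29/4=7, 29 mod 4=1
i=2  r:2·1+0+8->10  c:7

10,7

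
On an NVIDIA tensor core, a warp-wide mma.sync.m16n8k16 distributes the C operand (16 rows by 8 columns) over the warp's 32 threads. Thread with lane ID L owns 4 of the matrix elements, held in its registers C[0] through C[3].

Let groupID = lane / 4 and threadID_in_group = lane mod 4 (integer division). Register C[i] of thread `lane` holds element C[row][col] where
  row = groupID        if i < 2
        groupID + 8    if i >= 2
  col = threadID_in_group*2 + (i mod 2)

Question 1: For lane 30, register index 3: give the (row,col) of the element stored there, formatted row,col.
15,5

lane 30→30/4=7, 30 mod 4=2
i=3  r:7+8→15  c:2·2+1→5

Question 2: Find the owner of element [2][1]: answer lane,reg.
8,1

r:2=>grp=2,rB=0  c:1=>tig=0,lo=1
L=2*4+0=8  i=0*2+1=1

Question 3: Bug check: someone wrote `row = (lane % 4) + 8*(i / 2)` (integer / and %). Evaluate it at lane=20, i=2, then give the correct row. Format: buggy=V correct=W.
`(lane % 4) + 8*(i / 2)`[20,2]→8
lane 20: G=5 (20/4), T=0 (20%4)
i=2: r=5+8=13, c=0*2+0=0
row: 8 vs 13

buggy=8 correct=13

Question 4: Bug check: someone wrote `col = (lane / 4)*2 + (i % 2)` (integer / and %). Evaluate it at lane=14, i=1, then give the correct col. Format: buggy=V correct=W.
`(lane / 4)*2 + (i % 2)`[14,1]->7
14: g=3,t=2
[1] (3+0,2*2+1) = (3,5)
col: 7 vs 5

buggy=7 correct=5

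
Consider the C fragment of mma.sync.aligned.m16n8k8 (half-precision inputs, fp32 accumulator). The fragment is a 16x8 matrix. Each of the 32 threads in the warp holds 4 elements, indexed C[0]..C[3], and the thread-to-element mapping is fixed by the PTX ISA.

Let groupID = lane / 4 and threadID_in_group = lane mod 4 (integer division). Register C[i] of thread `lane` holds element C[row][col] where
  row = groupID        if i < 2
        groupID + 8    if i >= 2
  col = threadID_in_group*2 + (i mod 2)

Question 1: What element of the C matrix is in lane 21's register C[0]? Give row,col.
21: G=5,T=1
[0] (5+0,1*2+0) = (5,2)

5,2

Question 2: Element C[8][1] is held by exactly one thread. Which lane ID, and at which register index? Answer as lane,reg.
r=8->g=0,rb=1  c=1->t=0,b0=1
L=0*4+0=0  i=1*2+1=3

0,3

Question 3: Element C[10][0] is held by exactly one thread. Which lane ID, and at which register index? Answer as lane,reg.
r:10=>grp=2,rB=1  c:0=>tig=0,lo=0
L=2*4+0=8  i=1*2+0=2

8,2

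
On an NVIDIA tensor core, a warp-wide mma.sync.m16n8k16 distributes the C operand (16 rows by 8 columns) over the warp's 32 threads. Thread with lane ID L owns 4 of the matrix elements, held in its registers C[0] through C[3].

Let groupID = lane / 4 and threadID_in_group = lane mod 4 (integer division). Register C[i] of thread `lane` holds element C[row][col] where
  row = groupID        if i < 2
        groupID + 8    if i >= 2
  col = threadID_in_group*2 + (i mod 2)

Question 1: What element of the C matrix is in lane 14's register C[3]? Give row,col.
lane 14=>14/4=3, 14 mod 4=2
i=3  r:3+8=>11  c:2·2+1=>5

11,5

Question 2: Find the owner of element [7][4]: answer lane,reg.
r:7=>grp=7,rB=0  c:4=>tig=2,lo=0
L=7*4+2=30  i=0*2+0=0

30,0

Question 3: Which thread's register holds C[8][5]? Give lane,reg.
r:8=>grp=0,rB=1  c:5=>tig=2,lo=1
L=0*4+2=2  i=1*2+1=3

2,3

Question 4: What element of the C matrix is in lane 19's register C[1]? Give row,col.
4,7

lane 19=>19/4=4, 19 mod 4=3
i=1  r:4+0=>4  c:2·3+1=>7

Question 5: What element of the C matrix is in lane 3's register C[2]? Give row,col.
8,6

3: g=0,t=3
[2] (0+8,3*2+0) = (8,6)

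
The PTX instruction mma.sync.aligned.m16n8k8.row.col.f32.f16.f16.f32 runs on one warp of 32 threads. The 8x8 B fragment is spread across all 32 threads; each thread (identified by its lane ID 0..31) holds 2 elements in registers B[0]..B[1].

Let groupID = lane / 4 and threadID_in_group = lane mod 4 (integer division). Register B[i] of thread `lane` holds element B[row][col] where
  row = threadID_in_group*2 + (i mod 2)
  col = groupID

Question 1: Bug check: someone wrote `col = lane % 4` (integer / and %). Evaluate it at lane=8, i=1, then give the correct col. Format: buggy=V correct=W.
buggy=0 correct=2

`lane % 4`[8,1]->0
lane 8: gid=2 (8/4), tid=0 (8%4)
i=1: r=0*2+1=1, c=gid=2
col: 0 vs 2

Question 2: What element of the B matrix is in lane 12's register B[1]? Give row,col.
lane 12→12/4=3, 12 mod 4=0
i=1  r:2·0+1→1  c:3

1,3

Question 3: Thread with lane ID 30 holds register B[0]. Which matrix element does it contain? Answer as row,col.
4,7

L=30→G=30>>2=7, T=30&3=2
[0]→row 2·2+0=4  col G=7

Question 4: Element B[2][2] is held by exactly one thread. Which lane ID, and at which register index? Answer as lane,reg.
9,0

c=2->g=2  r=2->t=1,b0=0
L=2*4+1=9  i=0=0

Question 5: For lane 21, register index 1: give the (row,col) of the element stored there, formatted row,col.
3,5

lane 21: gr=5 (21/4), th=1 (21%4)
i=1: r=1*2+1=3, c=gr=5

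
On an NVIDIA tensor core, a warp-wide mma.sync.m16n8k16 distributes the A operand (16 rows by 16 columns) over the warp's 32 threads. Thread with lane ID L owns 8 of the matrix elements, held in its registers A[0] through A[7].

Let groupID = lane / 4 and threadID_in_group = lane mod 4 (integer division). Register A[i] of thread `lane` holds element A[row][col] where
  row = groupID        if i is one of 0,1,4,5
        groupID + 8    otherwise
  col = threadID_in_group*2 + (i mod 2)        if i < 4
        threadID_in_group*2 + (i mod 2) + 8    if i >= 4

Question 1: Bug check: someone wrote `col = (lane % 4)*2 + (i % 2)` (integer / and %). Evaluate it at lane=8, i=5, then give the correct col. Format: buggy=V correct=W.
buggy=1 correct=9

`(lane % 4)*2 + (i % 2)`[8,5]->1
lane 8: gid=2 (8/4), tid=0 (8%4)
i=5: r=2+0=2, c=0*2+1+8=9
col: 1 vs 9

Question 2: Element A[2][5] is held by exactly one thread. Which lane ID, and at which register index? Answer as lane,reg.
r=2→G=2,rhi=0  c=5→chi=0,T=2,p=1
L=2*4+2=10  i=0*4+0*2+1=1

10,1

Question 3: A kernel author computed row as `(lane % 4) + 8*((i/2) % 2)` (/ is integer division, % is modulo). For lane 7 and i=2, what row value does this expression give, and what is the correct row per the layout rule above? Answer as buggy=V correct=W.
buggy=11 correct=9

`(lane % 4) + 8*((i/2) % 2)`[7,2]->11
lane 7: gid=1 (7/4), tid=3 (7%4)
i=2: r=1+8=9, c=3*2+0+0=6
row: 11 vs 9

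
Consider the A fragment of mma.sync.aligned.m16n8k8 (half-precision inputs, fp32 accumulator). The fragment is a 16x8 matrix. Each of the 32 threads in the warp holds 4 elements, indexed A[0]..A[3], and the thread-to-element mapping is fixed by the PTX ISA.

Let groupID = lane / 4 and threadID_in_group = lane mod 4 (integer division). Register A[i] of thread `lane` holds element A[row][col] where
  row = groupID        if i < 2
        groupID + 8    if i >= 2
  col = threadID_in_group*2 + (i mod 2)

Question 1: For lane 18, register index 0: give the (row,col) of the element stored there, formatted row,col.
4,4

18: gid=4,tid=2
[0] (4+0,2*2+0) = (4,4)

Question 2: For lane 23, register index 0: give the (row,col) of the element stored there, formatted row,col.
5,6

lane 23: G=5 (23/4), T=3 (23%4)
i=0: r=5+0=5, c=3*2+0=6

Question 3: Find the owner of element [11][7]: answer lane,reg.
15,3

r:11=>grp=3,rB=1  c:7=>tig=3,lo=1
L=3*4+3=15  i=1*2+1=3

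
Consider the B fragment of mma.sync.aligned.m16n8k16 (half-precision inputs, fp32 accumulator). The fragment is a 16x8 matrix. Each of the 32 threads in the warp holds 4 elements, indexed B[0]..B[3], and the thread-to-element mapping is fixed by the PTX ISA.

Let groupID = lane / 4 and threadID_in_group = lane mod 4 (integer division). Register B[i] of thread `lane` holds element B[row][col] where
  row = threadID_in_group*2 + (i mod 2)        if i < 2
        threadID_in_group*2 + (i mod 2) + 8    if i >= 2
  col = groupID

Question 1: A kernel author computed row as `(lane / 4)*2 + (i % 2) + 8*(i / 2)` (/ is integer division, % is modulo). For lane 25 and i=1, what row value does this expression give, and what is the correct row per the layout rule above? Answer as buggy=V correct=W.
buggy=13 correct=3

`(lane / 4)*2 + (i % 2) + 8*(i / 2)`[25,1]⇒13
lane 25: gr=6 (25/4), th=1 (25%4)
i=1: r=1*2+1+0=3, c=gr=6
row: 13 vs 3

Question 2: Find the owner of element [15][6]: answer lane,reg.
27,3

c:6=>grp=6  r:15=>rB=1,tig=3,lo=1
L=6*4+3=27  i=1*2+1=3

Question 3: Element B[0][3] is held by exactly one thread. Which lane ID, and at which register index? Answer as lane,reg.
12,0

c: 3->gid=3  r: 0->r8=0,tid=0,i&1=0
L=3*4+0=12  i=0*2+0=0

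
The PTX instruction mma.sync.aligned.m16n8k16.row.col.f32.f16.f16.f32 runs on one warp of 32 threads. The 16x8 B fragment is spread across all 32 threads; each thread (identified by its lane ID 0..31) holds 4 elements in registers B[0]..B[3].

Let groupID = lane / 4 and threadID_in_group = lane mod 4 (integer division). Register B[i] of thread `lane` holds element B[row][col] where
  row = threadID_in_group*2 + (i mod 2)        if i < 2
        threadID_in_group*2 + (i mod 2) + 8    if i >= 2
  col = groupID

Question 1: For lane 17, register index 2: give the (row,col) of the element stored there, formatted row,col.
10,4

17: grp=4,tig=1
[2] (1*2+0+8,4) = (10,4)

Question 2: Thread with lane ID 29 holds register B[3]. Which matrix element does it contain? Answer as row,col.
11,7

29: gr=7,th=1
[3] (1*2+1+8,7) = (11,7)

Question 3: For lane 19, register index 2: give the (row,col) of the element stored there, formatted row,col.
L=19->g=19>>2=4, t=19&3=3
[2]->row 3·2+0+8=14  col g=4

14,4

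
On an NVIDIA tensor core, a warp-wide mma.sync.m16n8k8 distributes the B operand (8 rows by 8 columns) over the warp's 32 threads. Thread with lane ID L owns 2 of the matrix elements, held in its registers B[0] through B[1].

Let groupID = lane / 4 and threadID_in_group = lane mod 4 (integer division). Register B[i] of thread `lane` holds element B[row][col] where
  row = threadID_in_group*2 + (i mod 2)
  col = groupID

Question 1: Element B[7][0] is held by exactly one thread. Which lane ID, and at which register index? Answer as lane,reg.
3,1

c: 0->gid=0  r: 7->tid=3,i&1=1
L=0*4+3=3  i=1=1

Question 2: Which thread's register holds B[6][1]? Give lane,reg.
7,0

c:1=>grp=1  r:6=>tig=3,lo=0
L=1*4+3=7  i=0=0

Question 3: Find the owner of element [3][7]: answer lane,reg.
c=7→G=7  r=3→T=1,p=1
L=7*4+1=29  i=1=1

29,1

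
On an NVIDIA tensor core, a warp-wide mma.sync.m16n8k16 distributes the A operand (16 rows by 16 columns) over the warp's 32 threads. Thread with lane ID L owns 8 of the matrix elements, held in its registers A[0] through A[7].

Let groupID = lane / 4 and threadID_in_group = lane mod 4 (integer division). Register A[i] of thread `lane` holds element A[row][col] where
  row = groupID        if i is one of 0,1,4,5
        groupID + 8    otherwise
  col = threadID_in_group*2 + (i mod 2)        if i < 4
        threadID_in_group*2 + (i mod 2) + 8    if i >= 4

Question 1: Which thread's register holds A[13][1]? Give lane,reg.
r=13->g=5,rb=1  c=1->cb=0,t=0,b0=1
L=5*4+0=20  i=0*4+1*2+1=3

20,3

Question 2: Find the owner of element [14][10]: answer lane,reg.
r:14=>grp=6,rB=1  c:10=>cB=1,tig=1,lo=0
L=6*4+1=25  i=1*4+1*2+0=6

25,6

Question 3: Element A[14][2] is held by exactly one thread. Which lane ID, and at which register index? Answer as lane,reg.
r=14⇒gr=6,Rb=1  c=2⇒Cb=0,th=1,odd=0
L=6*4+1=25  i=0*4+1*2+0=2

25,2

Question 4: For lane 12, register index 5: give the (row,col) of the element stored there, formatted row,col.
lane 12→12/4=3, 12 mod 4=0
i=5  r:3+0→3  c:2·0+1+8→9

3,9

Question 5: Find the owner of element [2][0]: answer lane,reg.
8,0

r=2⇒gr=2,Rb=0  c=0⇒Cb=0,th=0,odd=0
L=2*4+0=8  i=0*4+0*2+0=0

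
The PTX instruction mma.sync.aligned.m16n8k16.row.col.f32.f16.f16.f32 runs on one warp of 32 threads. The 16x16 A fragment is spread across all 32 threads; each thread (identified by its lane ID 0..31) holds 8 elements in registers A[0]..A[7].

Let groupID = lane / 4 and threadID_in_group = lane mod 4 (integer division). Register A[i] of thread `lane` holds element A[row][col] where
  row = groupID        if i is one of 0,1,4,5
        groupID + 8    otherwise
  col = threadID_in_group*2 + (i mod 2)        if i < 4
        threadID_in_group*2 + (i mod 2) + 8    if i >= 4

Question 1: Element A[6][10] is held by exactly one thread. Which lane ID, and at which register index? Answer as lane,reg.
25,4

r=6->g=6,rb=0  c=10->cb=1,t=1,b0=0
L=6*4+1=25  i=1*4+0*2+0=4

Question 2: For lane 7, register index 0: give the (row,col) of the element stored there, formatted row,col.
7: grp=1,tig=3
[0] (1+0,3*2+0+0) = (1,6)

1,6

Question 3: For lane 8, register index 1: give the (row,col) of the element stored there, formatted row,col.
2,1

L=8->gid=8>>2=2, tid=8&3=0
[1]->row 2+0=2  col 0·2+1+0=1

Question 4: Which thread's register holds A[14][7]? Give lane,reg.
r=14->g=6,rb=1  c=7->cb=0,t=3,b0=1
L=6*4+3=27  i=0*4+1*2+1=3

27,3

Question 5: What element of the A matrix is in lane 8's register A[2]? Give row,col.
10,0

lane 8=>8/4=2, 8 mod 4=0
i=2  r:2+8=>10  c:2·0+0+0=>0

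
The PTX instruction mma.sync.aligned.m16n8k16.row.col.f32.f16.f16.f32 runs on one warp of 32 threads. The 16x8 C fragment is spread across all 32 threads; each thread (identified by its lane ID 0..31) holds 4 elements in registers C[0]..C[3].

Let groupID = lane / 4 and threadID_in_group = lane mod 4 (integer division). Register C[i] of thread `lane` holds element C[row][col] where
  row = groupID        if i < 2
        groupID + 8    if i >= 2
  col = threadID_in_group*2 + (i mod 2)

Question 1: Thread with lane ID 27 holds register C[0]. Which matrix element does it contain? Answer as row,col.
27: G=6,T=3
[0] (6+0,3*2+0) = (6,6)

6,6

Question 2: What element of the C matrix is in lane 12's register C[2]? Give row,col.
11,0

L=12=>grp=12>>2=3, tig=12&3=0
[2]=>row 3+8=11  col 0·2+0=0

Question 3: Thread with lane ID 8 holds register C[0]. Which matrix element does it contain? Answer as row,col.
8: g=2,t=0
[0] (2+0,0*2+0) = (2,0)

2,0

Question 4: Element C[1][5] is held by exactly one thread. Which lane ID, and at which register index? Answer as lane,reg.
r=1→G=1,rhi=0  c=5→T=2,p=1
L=1*4+2=6  i=0*2+1=1

6,1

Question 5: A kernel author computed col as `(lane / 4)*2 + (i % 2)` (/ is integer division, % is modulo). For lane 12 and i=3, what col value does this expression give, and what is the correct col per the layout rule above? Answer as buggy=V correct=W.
buggy=7 correct=1

`(lane / 4)*2 + (i % 2)`[12,3]⇒7
lane 12⇒12/4=3, 12 mod 4=0
i=3  r:3+8⇒11  c:2·0+1⇒1
col: 7 vs 1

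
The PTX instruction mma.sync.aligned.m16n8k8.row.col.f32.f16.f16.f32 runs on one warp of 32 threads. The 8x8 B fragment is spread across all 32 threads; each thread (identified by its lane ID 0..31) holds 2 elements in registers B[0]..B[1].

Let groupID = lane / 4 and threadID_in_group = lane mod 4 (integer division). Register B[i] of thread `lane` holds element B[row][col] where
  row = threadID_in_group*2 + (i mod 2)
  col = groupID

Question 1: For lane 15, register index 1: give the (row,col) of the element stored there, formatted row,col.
7,3

15: gid=3,tid=3
[1] (3*2+1,3) = (7,3)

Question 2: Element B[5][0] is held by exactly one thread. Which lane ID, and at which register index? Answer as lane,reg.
2,1

c: 0->gid=0  r: 5->tid=2,i&1=1
L=0*4+2=2  i=1=1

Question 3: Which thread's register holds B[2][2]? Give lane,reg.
9,0

c=2->g=2  r=2->t=1,b0=0
L=2*4+1=9  i=0=0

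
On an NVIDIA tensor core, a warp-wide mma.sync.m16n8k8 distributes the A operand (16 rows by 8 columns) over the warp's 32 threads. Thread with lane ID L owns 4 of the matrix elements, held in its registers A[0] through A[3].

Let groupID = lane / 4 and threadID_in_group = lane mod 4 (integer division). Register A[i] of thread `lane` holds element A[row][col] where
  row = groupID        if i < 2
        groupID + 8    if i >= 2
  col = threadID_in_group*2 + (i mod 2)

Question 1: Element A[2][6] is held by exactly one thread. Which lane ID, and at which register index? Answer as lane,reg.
r:2=>grp=2,rB=0  c:6=>tig=3,lo=0
L=2*4+3=11  i=0*2+0=0

11,0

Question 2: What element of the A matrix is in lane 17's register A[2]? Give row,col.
lane 17: g=4 (17/4), t=1 (17%4)
i=2: r=4+8=12, c=1*2+0=2

12,2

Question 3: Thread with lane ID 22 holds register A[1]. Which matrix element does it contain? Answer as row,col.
lane 22⇒22/4=5, 22 mod 4=2
i=1  r:5+0⇒5  c:2·2+1⇒5

5,5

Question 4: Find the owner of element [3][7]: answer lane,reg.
r=3→G=3,rhi=0  c=7→T=3,p=1
L=3*4+3=15  i=0*2+1=1

15,1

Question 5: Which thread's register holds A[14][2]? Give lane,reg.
r:14=>grp=6,rB=1  c:2=>tig=1,lo=0
L=6*4+1=25  i=1*2+0=2

25,2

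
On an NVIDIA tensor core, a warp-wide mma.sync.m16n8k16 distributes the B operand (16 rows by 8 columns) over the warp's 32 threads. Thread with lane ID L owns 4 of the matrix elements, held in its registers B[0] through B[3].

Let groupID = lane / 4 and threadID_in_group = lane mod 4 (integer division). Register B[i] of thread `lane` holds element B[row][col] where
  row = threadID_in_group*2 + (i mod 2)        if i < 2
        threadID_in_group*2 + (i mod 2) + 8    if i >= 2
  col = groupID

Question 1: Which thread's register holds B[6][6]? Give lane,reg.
c: 6->gid=6  r: 6->r8=0,tid=3,i&1=0
L=6*4+3=27  i=0*2+0=0

27,0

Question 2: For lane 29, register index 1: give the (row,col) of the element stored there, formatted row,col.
L=29⇒gr=29>>2=7, th=29&3=1
[1]⇒row 1·2+1+0=3  col gr=7

3,7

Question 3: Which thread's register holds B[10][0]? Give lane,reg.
c=0→G=0  r=10→rhi=1,T=1,p=0
L=0*4+1=1  i=1*2+0=2

1,2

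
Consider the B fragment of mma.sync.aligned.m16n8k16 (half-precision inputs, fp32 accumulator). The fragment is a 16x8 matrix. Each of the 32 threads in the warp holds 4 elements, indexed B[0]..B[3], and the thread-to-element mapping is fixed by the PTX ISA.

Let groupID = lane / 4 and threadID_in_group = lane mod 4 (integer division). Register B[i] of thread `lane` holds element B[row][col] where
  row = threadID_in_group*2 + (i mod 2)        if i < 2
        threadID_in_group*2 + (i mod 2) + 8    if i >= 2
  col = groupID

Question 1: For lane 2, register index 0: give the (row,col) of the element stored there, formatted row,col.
4,0

lane 2: g=0 (2/4), t=2 (2%4)
i=0: r=2*2+0+0=4, c=g=0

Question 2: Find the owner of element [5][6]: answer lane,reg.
26,1

c:6=>grp=6  r:5=>rB=0,tig=2,lo=1
L=6*4+2=26  i=0*2+1=1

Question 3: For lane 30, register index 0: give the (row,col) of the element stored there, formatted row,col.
30: G=7,T=2
[0] (2*2+0+0,7) = (4,7)

4,7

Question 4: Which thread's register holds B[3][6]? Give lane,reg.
c=6⇒gr=6  r=3⇒Rb=0,th=1,odd=1
L=6*4+1=25  i=0*2+1=1

25,1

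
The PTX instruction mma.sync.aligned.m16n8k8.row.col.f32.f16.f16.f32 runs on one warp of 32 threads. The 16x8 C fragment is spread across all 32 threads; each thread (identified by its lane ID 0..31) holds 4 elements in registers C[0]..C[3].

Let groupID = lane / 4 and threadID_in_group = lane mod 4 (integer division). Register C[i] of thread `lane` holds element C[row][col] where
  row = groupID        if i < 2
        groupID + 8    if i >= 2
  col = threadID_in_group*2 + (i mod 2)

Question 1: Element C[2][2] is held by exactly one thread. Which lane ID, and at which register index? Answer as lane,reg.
r:2=>grp=2,rB=0  c:2=>tig=1,lo=0
L=2*4+1=9  i=0*2+0=0

9,0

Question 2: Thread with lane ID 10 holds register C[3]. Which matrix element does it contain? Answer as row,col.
lane 10: g=2 (10/4), t=2 (10%4)
i=3: r=2+8=10, c=2*2+1=5

10,5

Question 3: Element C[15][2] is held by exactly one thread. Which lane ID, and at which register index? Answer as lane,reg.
r: 15->gid=7,r8=1  c: 2->tid=1,i&1=0
L=7*4+1=29  i=1*2+0=2

29,2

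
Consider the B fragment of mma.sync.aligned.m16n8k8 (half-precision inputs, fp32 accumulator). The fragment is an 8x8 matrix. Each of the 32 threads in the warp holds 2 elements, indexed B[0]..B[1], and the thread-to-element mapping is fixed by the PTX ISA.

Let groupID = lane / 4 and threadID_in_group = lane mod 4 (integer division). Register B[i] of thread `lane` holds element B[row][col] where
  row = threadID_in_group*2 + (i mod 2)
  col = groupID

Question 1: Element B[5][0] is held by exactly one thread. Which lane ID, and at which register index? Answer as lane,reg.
c=0->g=0  r=5->t=2,b0=1
L=0*4+2=2  i=1=1

2,1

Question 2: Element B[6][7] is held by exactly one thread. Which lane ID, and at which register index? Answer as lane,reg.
c=7->g=7  r=6->t=3,b0=0
L=7*4+3=31  i=0=0

31,0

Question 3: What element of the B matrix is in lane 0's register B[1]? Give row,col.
lane 0: g=0 (0/4), t=0 (0%4)
i=1: r=0*2+1=1, c=g=0

1,0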